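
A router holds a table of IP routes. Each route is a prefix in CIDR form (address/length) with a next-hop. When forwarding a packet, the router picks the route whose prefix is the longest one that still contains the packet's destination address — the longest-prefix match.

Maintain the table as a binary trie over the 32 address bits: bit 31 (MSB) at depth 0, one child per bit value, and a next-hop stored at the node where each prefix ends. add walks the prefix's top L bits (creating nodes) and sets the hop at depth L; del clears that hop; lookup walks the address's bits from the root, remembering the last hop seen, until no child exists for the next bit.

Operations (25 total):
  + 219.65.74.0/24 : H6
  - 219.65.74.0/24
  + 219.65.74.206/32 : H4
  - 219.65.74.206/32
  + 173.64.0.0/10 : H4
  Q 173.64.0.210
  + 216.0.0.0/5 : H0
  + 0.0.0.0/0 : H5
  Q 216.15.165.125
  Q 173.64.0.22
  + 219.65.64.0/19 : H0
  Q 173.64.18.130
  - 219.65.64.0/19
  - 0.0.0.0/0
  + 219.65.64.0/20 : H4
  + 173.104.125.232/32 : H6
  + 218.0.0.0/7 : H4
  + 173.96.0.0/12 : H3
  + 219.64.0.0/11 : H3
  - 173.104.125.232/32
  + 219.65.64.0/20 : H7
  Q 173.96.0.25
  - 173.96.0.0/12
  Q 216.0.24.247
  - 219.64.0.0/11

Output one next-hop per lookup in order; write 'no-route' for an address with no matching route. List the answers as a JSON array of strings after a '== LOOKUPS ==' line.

Apply in order:
  add 219.65.74.0/24 -> H6 at depth 24
  del 219.65.74.0/24 (clear depth 24)
  add 219.65.74.206/32 -> H4 at depth 32
  del 219.65.74.206/32 (clear depth 32)
  add 173.64.0.0/10 -> H4 at depth 10
  ? 173.64.0.210  path d0:-→d1:-→d2:-→d3:-→d4:-→d5:-→d6:-→d7:-→d8:-→d9:-→d10:H4  best=H4
  add 216.0.0.0/5 -> H0 at depth 5
  add 0.0.0.0/0 -> H5 at depth 0
  ? 216.15.165.125  path d0:H5→d1:-→d2:-→d3:-→d4:-→d5:H0→d6:-  best=H0
  ? 173.64.0.22  path d0:H5→d1:-→d2:-→d3:-→d4:-→d5:-→d6:-→d7:-→d8:-→d9:-→d10:H4  best=H4
  add 219.65.64.0/19 -> H0 at depth 19
  ? 173.64.18.130  path d0:H5→d1:-→d2:-→d3:-→d4:-→d5:-→d6:-→d7:-→d8:-→d9:-→d10:H4  best=H4
  del 219.65.64.0/19 (clear depth 19)
  del 0.0.0.0/0 (clear depth 0)
  add 219.65.64.0/20 -> H4 at depth 20
  add 173.104.125.232/32 -> H6 at depth 32
  add 218.0.0.0/7 -> H4 at depth 7
  add 173.96.0.0/12 -> H3 at depth 12
  add 219.64.0.0/11 -> H3 at depth 11
  del 173.104.125.232/32 (clear depth 32)
  add 219.65.64.0/20 -> H7 at depth 20
  ? 173.96.0.25  path d0:-→d1:-→d2:-→d3:-→d4:-→d5:-→d6:-→d7:-→d8:-→d9:-→d10:H4→d11:-→d12:H3  best=H3
  del 173.96.0.0/12 (clear depth 12)
  ? 216.0.24.247  path d0:-→d1:-→d2:-→d3:-→d4:-→d5:H0→d6:-  best=H0
  del 219.64.0.0/11 (clear depth 11)

== LOOKUPS ==
["H4","H0","H4","H4","H3","H0"]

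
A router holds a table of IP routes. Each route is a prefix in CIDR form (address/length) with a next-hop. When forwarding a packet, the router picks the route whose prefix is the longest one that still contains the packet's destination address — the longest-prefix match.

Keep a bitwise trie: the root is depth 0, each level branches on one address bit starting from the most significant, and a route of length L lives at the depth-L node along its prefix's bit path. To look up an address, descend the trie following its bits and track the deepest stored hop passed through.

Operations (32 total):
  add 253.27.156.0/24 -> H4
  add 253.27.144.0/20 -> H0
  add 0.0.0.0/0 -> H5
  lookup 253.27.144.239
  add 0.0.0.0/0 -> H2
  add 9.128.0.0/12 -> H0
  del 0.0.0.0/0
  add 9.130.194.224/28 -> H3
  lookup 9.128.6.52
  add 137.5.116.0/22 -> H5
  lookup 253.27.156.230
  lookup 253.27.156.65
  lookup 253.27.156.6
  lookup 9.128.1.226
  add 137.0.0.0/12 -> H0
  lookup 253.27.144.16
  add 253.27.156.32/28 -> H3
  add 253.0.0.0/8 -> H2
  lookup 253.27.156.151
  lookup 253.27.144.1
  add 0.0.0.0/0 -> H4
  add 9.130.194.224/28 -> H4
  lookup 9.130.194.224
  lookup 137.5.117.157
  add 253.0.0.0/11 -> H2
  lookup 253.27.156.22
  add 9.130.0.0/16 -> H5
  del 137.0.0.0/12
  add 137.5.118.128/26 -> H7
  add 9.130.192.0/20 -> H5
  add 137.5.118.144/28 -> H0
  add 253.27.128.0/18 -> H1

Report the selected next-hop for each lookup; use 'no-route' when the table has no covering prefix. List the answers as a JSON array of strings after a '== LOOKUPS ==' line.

Process each operation:
  add 253.27.156.0/24 -> H4 at depth 24
  add 253.27.144.0/20 -> H0 at depth 20
  add 0.0.0.0/0 -> H5 at depth 0
  lookup 253.27.144.239: bits 11111101000110111001 walk d0:H5→d1:-→d2:-→d3:-→d4:-→d5:-→d6:-→d7:-→d8:-→d9:-→d10:-→d11:-→d12:-→d13:-→d14:-→d15:-→d16:-→d17:-→d18:-→d19:-→d20:H0 -> H0
  add 0.0.0.0/0 -> H2 at depth 0
  add 9.128.0.0/12 -> H0 at depth 12
  del 0.0.0.0/0 (clear depth 0)
  add 9.130.194.224/28 -> H3 at depth 28
  lookup 9.128.6.52: bits 00001001100000 walk d0:-→d1:-→d2:-→d3:-→d4:-→d5:-→d6:-→d7:-→d8:-→d9:-→d10:-→d11:-→d12:H0→d13:-→d14:- -> H0
  add 137.5.116.0/22 -> H5 at depth 22
  lookup 253.27.156.230: bits 111111010001101110011100 walk d0:-→d1:-→d2:-→d3:-→d4:-→d5:-→d6:-→d7:-→d8:-→d9:-→d10:-→d11:-→d12:-→d13:-→d14:-→d15:-→d16:-→d17:-→d18:-→d19:-→d20:H0→d21:-→d22:-→d23:-→d24:H4 -> H4
  lookup 253.27.156.65: bits 111111010001101110011100 walk d0:-→d1:-→d2:-→d3:-→d4:-→d5:-→d6:-→d7:-→d8:-→d9:-→d10:-→d11:-→d12:-→d13:-→d14:-→d15:-→d16:-→d17:-→d18:-→d19:-→d20:H0→d21:-→d22:-→d23:-→d24:H4 -> H4
  lookup 253.27.156.6: bits 111111010001101110011100 walk d0:-→d1:-→d2:-→d3:-→d4:-→d5:-→d6:-→d7:-→d8:-→d9:-→d10:-→d11:-→d12:-→d13:-→d14:-→d15:-→d16:-→d17:-→d18:-→d19:-→d20:H0→d21:-→d22:-→d23:-→d24:H4 -> H4
  lookup 9.128.1.226: bits 00001001100000 walk d0:-→d1:-→d2:-→d3:-→d4:-→d5:-→d6:-→d7:-→d8:-→d9:-→d10:-→d11:-→d12:H0→d13:-→d14:- -> H0
  add 137.0.0.0/12 -> H0 at depth 12
  lookup 253.27.144.16: bits 11111101000110111001 walk d0:-→d1:-→d2:-→d3:-→d4:-→d5:-→d6:-→d7:-→d8:-→d9:-→d10:-→d11:-→d12:-→d13:-→d14:-→d15:-→d16:-→d17:-→d18:-→d19:-→d20:H0 -> H0
  add 253.27.156.32/28 -> H3 at depth 28
  add 253.0.0.0/8 -> H2 at depth 8
  lookup 253.27.156.151: bits 111111010001101110011100 walk d0:-→d1:-→d2:-→d3:-→d4:-→d5:-→d6:-→d7:-→d8:H2→d9:-→d10:-→d11:-→d12:-→d13:-→d14:-→d15:-→d16:-→d17:-→d18:-→d19:-→d20:H0→d21:-→d22:-→d23:-→d24:H4 -> H4
  lookup 253.27.144.1: bits 11111101000110111001 walk d0:-→d1:-→d2:-→d3:-→d4:-→d5:-→d6:-→d7:-→d8:H2→d9:-→d10:-→d11:-→d12:-→d13:-→d14:-→d15:-→d16:-→d17:-→d18:-→d19:-→d20:H0 -> H0
  add 0.0.0.0/0 -> H4 at depth 0
  add 9.130.194.224/28 -> H4 at depth 28
  lookup 9.130.194.224: bits 0000100110000010110000101110 walk d0:H4→d1:-→d2:-→d3:-→d4:-→d5:-→d6:-→d7:-→d8:-→d9:-→d10:-→d11:-→d12:H0→d13:-→d14:-→d15:-→d16:-→d17:-→d18:-→d19:-→d20:-→d21:-→d22:-→d23:-→d24:-→d25:-→d26:-→d27:-→d28:H4 -> H4
  lookup 137.5.117.157: bits 1000100100000101011101 walk d0:H4→d1:-→d2:-→d3:-→d4:-→d5:-→d6:-→d7:-→d8:-→d9:-→d10:-→d11:-→d12:H0→d13:-→d14:-→d15:-→d16:-→d17:-→d18:-→d19:-→d20:-→d21:-→d22:H5 -> H5
  add 253.0.0.0/11 -> H2 at depth 11
  lookup 253.27.156.22: bits 11111101000110111001110000 walk d0:H4→d1:-→d2:-→d3:-→d4:-→d5:-→d6:-→d7:-→d8:H2→d9:-→d10:-→d11:H2→d12:-→d13:-→d14:-→d15:-→d16:-→d17:-→d18:-→d19:-→d20:H0→d21:-→d22:-→d23:-→d24:H4→d25:-→d26:- -> H4
  add 9.130.0.0/16 -> H5 at depth 16
  del 137.0.0.0/12 (clear depth 12)
  add 137.5.118.128/26 -> H7 at depth 26
  add 9.130.192.0/20 -> H5 at depth 20
  add 137.5.118.144/28 -> H0 at depth 28
  add 253.27.128.0/18 -> H1 at depth 18

== LOOKUPS ==
["H0","H0","H4","H4","H4","H0","H0","H4","H0","H4","H5","H4"]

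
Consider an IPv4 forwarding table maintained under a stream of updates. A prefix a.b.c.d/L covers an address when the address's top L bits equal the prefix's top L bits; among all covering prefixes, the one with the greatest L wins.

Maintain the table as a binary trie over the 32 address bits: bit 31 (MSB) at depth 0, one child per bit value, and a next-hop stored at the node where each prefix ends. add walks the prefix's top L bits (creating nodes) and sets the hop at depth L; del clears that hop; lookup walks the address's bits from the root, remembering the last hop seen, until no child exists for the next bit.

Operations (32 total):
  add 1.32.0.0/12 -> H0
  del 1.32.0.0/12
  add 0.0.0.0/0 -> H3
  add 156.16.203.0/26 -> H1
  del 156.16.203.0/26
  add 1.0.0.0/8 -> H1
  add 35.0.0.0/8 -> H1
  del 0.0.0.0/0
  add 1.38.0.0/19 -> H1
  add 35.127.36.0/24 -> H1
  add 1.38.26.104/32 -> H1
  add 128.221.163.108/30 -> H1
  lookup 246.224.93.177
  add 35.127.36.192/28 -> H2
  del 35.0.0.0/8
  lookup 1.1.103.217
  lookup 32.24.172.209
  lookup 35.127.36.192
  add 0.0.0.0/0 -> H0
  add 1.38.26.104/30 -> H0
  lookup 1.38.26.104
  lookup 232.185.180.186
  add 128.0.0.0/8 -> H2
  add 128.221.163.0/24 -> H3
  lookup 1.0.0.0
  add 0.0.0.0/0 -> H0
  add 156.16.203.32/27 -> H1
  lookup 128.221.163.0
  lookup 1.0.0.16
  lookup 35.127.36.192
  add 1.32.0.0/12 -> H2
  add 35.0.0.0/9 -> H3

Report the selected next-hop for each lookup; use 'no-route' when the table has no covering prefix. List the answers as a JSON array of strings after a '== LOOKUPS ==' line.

Trace:
  + 1.32.0.0/12 (H0) depth=12
  - 1.32.0.0/12 clear@12
  + 0.0.0.0/0 (H3) depth=0
  + 156.16.203.0/26 (H1) depth=26
  - 156.16.203.0/26 clear@26
  + 1.0.0.0/8 (H1) depth=8
  + 35.0.0.0/8 (H1) depth=8
  - 0.0.0.0/0 clear@0
  + 1.38.0.0/19 (H1) depth=19
  + 35.127.36.0/24 (H1) depth=24
  + 1.38.26.104/32 (H1) depth=32
  + 128.221.163.108/30 (H1) depth=30
  Q 246.224.93.177: descend 1 ; hops seen [∅] ; pick no-route
  + 35.127.36.192/28 (H2) depth=28
  - 35.0.0.0/8 clear@8
  Q 1.1.103.217: descend 0000000100 ; hops seen [H1] ; pick H1
  Q 32.24.172.209: descend 001000 ; hops seen [∅] ; pick no-route
  Q 35.127.36.192: descend 0010001101111111001001001100 ; hops seen [H1,H2] ; pick H2
  + 0.0.0.0/0 (H0) depth=0
  + 1.38.26.104/30 (H0) depth=30
  Q 1.38.26.104: descend 00000001001001100001101001101000 ; hops seen [H0,H1,H1,H0,H1] ; pick H1
  Q 232.185.180.186: descend 1 ; hops seen [H0] ; pick H0
  + 128.0.0.0/8 (H2) depth=8
  + 128.221.163.0/24 (H3) depth=24
  Q 1.0.0.0: descend 0000000100 ; hops seen [H0,H1] ; pick H1
  + 0.0.0.0/0 (H0) depth=0
  + 156.16.203.32/27 (H1) depth=27
  Q 128.221.163.0: descend 1000000011011101101000110 ; hops seen [H0,H2,H3] ; pick H3
  Q 1.0.0.16: descend 0000000100 ; hops seen [H0,H1] ; pick H1
  Q 35.127.36.192: descend 0010001101111111001001001100 ; hops seen [H0,H1,H2] ; pick H2
  + 1.32.0.0/12 (H2) depth=12
  + 35.0.0.0/9 (H3) depth=9

== LOOKUPS ==
["no-route","H1","no-route","H2","H1","H0","H1","H3","H1","H2"]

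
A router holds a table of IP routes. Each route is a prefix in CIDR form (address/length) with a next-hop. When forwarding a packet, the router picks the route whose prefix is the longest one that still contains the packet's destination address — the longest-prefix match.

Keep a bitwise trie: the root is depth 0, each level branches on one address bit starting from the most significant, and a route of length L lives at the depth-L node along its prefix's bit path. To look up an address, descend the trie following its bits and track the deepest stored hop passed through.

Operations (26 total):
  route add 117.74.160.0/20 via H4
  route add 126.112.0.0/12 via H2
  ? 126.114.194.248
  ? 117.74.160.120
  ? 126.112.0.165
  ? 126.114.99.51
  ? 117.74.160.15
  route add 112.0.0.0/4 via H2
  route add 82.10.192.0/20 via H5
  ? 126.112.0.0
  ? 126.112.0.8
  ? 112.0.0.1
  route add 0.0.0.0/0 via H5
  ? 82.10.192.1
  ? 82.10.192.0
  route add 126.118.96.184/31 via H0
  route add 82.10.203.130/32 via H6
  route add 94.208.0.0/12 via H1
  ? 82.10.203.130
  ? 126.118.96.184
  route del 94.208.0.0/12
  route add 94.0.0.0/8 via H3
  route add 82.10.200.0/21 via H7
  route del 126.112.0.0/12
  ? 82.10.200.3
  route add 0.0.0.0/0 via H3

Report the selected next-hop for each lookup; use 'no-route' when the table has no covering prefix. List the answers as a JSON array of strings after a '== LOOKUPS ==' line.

Trace:
  + 117.74.160.0/20 (H4) depth=20
  + 126.112.0.0/12 (H2) depth=12
  ? 126.114.194.248  path d0:-→d1:-→d2:-→d3:-→d4:-→d5:-→d6:-→d7:-→d8:-→d9:-→d10:-→d11:-→d12:H2  best=H2
  ? 117.74.160.120  path d0:-→d1:-→d2:-→d3:-→d4:-→d5:-→d6:-→d7:-→d8:-→d9:-→d10:-→d11:-→d12:-→d13:-→d14:-→d15:-→d16:-→d17:-→d18:-→d19:-→d20:H4  best=H4
  ? 126.112.0.165  path d0:-→d1:-→d2:-→d3:-→d4:-→d5:-→d6:-→d7:-→d8:-→d9:-→d10:-→d11:-→d12:H2  best=H2
  ? 126.114.99.51  path d0:-→d1:-→d2:-→d3:-→d4:-→d5:-→d6:-→d7:-→d8:-→d9:-→d10:-→d11:-→d12:H2  best=H2
  ? 117.74.160.15  path d0:-→d1:-→d2:-→d3:-→d4:-→d5:-→d6:-→d7:-→d8:-→d9:-→d10:-→d11:-→d12:-→d13:-→d14:-→d15:-→d16:-→d17:-→d18:-→d19:-→d20:H4  best=H4
  + 112.0.0.0/4 (H2) depth=4
  + 82.10.192.0/20 (H5) depth=20
  ? 126.112.0.0  path d0:-→d1:-→d2:-→d3:-→d4:H2→d5:-→d6:-→d7:-→d8:-→d9:-→d10:-→d11:-→d12:H2  best=H2
  ? 126.112.0.8  path d0:-→d1:-→d2:-→d3:-→d4:H2→d5:-→d6:-→d7:-→d8:-→d9:-→d10:-→d11:-→d12:H2  best=H2
  ? 112.0.0.1  path d0:-→d1:-→d2:-→d3:-→d4:H2→d5:-  best=H2
  + 0.0.0.0/0 (H5) depth=0
  ? 82.10.192.1  path d0:H5→d1:-→d2:-→d3:-→d4:-→d5:-→d6:-→d7:-→d8:-→d9:-→d10:-→d11:-→d12:-→d13:-→d14:-→d15:-→d16:-→d17:-→d18:-→d19:-→d20:H5  best=H5
  ? 82.10.192.0  path d0:H5→d1:-→d2:-→d3:-→d4:-→d5:-→d6:-→d7:-→d8:-→d9:-→d10:-→d11:-→d12:-→d13:-→d14:-→d15:-→d16:-→d17:-→d18:-→d19:-→d20:H5  best=H5
  + 126.118.96.184/31 (H0) depth=31
  + 82.10.203.130/32 (H6) depth=32
  + 94.208.0.0/12 (H1) depth=12
  ? 82.10.203.130  path d0:H5→d1:-→d2:-→d3:-→d4:-→d5:-→d6:-→d7:-→d8:-→d9:-→d10:-→d11:-→d12:-→d13:-→d14:-→d15:-→d16:-→d17:-→d18:-→d19:-→d20:H5→d21:-→d22:-→d23:-→d24:-→d25:-→d26:-→d27:-→d28:-→d29:-→d30:-→d31:-→d32:H6  best=H6
  ? 126.118.96.184  path d0:H5→d1:-→d2:-→d3:-→d4:H2→d5:-→d6:-→d7:-→d8:-→d9:-→d10:-→d11:-→d12:H2→d13:-→d14:-→d15:-→d16:-→d17:-→d18:-→d19:-→d20:-→d21:-→d22:-→d23:-→d24:-→d25:-→d26:-→d27:-→d28:-→d29:-→d30:-→d31:H0  best=H0
  del 94.208.0.0/12 (clear depth 12)
  + 94.0.0.0/8 (H3) depth=8
  + 82.10.200.0/21 (H7) depth=21
  del 126.112.0.0/12 (clear depth 12)
  ? 82.10.200.3  path d0:H5→d1:-→d2:-→d3:-→d4:-→d5:-→d6:-→d7:-→d8:-→d9:-→d10:-→d11:-→d12:-→d13:-→d14:-→d15:-→d16:-→d17:-→d18:-→d19:-→d20:H5→d21:H7→d22:-  best=H7
  + 0.0.0.0/0 (H3) depth=0

== LOOKUPS ==
["H2","H4","H2","H2","H4","H2","H2","H2","H5","H5","H6","H0","H7"]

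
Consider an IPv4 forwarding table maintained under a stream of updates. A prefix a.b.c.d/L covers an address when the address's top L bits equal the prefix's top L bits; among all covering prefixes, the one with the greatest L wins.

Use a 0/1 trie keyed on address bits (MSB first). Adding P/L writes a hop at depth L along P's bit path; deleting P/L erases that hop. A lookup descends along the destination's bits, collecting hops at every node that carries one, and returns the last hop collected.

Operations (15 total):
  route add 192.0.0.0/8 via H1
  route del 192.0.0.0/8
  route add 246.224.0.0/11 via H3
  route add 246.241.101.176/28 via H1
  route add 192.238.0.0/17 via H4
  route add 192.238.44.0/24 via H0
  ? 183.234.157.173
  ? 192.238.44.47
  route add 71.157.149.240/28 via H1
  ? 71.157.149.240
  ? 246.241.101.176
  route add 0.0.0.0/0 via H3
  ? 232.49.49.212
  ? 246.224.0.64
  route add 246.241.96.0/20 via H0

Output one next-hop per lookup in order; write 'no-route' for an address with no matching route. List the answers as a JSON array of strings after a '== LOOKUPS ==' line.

Process each operation:
  + 192.0.0.0/8 (H1) depth=8
  - 192.0.0.0/8 clear@8
  + 246.224.0.0/11 (H3) depth=11
  + 246.241.101.176/28 (H1) depth=28
  + 192.238.0.0/17 (H4) depth=17
  + 192.238.44.0/24 (H0) depth=24
  ? 183.234.157.173  path d0:-→d1:-  best=no-route
  ? 192.238.44.47  path d0:-→d1:-→d2:-→d3:-→d4:-→d5:-→d6:-→d7:-→d8:-→d9:-→d10:-→d11:-→d12:-→d13:-→d14:-→d15:-→d16:-→d17:H4→d18:-→d19:-→d20:-→d21:-→d22:-→d23:-→d24:H0  best=H0
  + 71.157.149.240/28 (H1) depth=28
  ? 71.157.149.240  path d0:-→d1:-→d2:-→d3:-→d4:-→d5:-→d6:-→d7:-→d8:-→d9:-→d10:-→d11:-→d12:-→d13:-→d14:-→d15:-→d16:-→d17:-→d18:-→d19:-→d20:-→d21:-→d22:-→d23:-→d24:-→d25:-→d26:-→d27:-→d28:H1  best=H1
  ? 246.241.101.176  path d0:-→d1:-→d2:-→d3:-→d4:-→d5:-→d6:-→d7:-→d8:-→d9:-→d10:-→d11:H3→d12:-→d13:-→d14:-→d15:-→d16:-→d17:-→d18:-→d19:-→d20:-→d21:-→d22:-→d23:-→d24:-→d25:-→d26:-→d27:-→d28:H1  best=H1
  + 0.0.0.0/0 (H3) depth=0
  ? 232.49.49.212  path d0:H3→d1:-→d2:-→d3:-  best=H3
  ? 246.224.0.64  path d0:H3→d1:-→d2:-→d3:-→d4:-→d5:-→d6:-→d7:-→d8:-→d9:-→d10:-→d11:H3  best=H3
  + 246.241.96.0/20 (H0) depth=20

== LOOKUPS ==
["no-route","H0","H1","H1","H3","H3"]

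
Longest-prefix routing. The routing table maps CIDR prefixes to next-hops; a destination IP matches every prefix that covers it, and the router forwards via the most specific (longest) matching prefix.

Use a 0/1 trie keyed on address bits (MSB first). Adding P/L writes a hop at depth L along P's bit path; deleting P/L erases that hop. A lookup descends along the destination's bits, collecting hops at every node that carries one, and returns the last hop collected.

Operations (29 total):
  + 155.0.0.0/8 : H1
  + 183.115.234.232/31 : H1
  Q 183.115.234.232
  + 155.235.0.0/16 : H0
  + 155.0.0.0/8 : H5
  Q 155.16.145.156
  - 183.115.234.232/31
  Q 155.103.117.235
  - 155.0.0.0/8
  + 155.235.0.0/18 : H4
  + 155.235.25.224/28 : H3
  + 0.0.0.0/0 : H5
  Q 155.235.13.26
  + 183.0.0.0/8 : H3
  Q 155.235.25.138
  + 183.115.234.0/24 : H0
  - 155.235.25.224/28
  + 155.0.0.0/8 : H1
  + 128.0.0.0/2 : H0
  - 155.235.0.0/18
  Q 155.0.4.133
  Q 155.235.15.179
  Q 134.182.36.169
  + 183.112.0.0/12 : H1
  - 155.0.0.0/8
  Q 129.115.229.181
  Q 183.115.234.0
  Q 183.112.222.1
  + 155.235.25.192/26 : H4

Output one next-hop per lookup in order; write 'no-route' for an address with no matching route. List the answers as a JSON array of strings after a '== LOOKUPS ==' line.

Process each operation:
  + 155.0.0.0/8 (H1) depth=8
  + 183.115.234.232/31 (H1) depth=31
  Q 183.115.234.232: descend 1011011101110011111010101110100 ; hops seen [H1] ; pick H1
  + 155.235.0.0/16 (H0) depth=16
  + 155.0.0.0/8 (H5) depth=8
  Q 155.16.145.156: descend 10011011 ; hops seen [H5] ; pick H5
  - 183.115.234.232/31 clear@31
  Q 155.103.117.235: descend 10011011 ; hops seen [H5] ; pick H5
  - 155.0.0.0/8 clear@8
  + 155.235.0.0/18 (H4) depth=18
  + 155.235.25.224/28 (H3) depth=28
  + 0.0.0.0/0 (H5) depth=0
  Q 155.235.13.26: descend 1001101111101011000 ; hops seen [H5,H0,H4] ; pick H4
  + 183.0.0.0/8 (H3) depth=8
  Q 155.235.25.138: descend 1001101111101011000110011 ; hops seen [H5,H0,H4] ; pick H4
  + 183.115.234.0/24 (H0) depth=24
  - 155.235.25.224/28 clear@28
  + 155.0.0.0/8 (H1) depth=8
  + 128.0.0.0/2 (H0) depth=2
  - 155.235.0.0/18 clear@18
  Q 155.0.4.133: descend 10011011 ; hops seen [H5,H0,H1] ; pick H1
  Q 155.235.15.179: descend 1001101111101011000 ; hops seen [H5,H0,H1,H0] ; pick H0
  Q 134.182.36.169: descend 100 ; hops seen [H5,H0] ; pick H0
  + 183.112.0.0/12 (H1) depth=12
  - 155.0.0.0/8 clear@8
  Q 129.115.229.181: descend 100 ; hops seen [H5,H0] ; pick H0
  Q 183.115.234.0: descend 101101110111001111101010 ; hops seen [H5,H0,H3,H1,H0] ; pick H0
  Q 183.112.222.1: descend 10110111011100 ; hops seen [H5,H0,H3,H1] ; pick H1
  + 155.235.25.192/26 (H4) depth=26

== LOOKUPS ==
["H1","H5","H5","H4","H4","H1","H0","H0","H0","H0","H1"]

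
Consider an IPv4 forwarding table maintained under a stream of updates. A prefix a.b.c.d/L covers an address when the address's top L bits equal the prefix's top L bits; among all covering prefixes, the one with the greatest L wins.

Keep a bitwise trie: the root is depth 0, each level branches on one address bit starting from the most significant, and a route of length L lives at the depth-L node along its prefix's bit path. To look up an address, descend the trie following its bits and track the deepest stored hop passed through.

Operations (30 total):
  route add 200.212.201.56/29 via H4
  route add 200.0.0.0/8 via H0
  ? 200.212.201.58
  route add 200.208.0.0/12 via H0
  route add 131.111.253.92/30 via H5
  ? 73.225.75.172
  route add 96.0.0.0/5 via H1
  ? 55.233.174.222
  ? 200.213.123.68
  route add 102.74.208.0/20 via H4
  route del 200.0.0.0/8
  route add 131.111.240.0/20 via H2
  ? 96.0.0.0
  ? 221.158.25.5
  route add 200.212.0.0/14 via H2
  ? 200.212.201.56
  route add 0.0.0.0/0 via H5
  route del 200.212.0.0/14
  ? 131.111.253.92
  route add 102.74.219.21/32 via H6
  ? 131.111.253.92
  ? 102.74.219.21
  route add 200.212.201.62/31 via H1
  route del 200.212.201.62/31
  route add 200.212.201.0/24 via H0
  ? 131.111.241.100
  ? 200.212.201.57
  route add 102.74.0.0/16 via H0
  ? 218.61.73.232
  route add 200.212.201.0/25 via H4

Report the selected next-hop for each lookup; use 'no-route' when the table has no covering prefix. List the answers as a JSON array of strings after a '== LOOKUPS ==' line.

Process each operation:
  + 200.212.201.56/29 (H4) depth=29
  + 200.0.0.0/8 (H0) depth=8
  Q 200.212.201.58: descend 11001000110101001100100100111 ; hops seen [H0,H4] ; pick H4
  + 200.208.0.0/12 (H0) depth=12
  + 131.111.253.92/30 (H5) depth=30
  Q 73.225.75.172: descend ε ; hops seen [∅] ; pick no-route
  + 96.0.0.0/5 (H1) depth=5
  Q 55.233.174.222: descend 0 ; hops seen [∅] ; pick no-route
  Q 200.213.123.68: descend 110010001101010 ; hops seen [H0,H0] ; pick H0
  + 102.74.208.0/20 (H4) depth=20
  del 200.0.0.0/8 (clear depth 8)
  + 131.111.240.0/20 (H2) depth=20
  Q 96.0.0.0: descend 01100 ; hops seen [H1] ; pick H1
  Q 221.158.25.5: descend 110 ; hops seen [∅] ; pick no-route
  + 200.212.0.0/14 (H2) depth=14
  Q 200.212.201.56: descend 11001000110101001100100100111 ; hops seen [H0,H2,H4] ; pick H4
  + 0.0.0.0/0 (H5) depth=0
  del 200.212.0.0/14 (clear depth 14)
  Q 131.111.253.92: descend 100000110110111111111101010111 ; hops seen [H5,H2,H5] ; pick H5
  + 102.74.219.21/32 (H6) depth=32
  Q 131.111.253.92: descend 100000110110111111111101010111 ; hops seen [H5,H2,H5] ; pick H5
  Q 102.74.219.21: descend 01100110010010101101101100010101 ; hops seen [H5,H1,H4,H6] ; pick H6
  + 200.212.201.62/31 (H1) depth=31
  del 200.212.201.62/31 (clear depth 31)
  + 200.212.201.0/24 (H0) depth=24
  Q 131.111.241.100: descend 10000011011011111111 ; hops seen [H5,H2] ; pick H2
  Q 200.212.201.57: descend 11001000110101001100100100111 ; hops seen [H5,H0,H0,H4] ; pick H4
  + 102.74.0.0/16 (H0) depth=16
  Q 218.61.73.232: descend 110 ; hops seen [H5] ; pick H5
  + 200.212.201.0/25 (H4) depth=25

== LOOKUPS ==
["H4","no-route","no-route","H0","H1","no-route","H4","H5","H5","H6","H2","H4","H5"]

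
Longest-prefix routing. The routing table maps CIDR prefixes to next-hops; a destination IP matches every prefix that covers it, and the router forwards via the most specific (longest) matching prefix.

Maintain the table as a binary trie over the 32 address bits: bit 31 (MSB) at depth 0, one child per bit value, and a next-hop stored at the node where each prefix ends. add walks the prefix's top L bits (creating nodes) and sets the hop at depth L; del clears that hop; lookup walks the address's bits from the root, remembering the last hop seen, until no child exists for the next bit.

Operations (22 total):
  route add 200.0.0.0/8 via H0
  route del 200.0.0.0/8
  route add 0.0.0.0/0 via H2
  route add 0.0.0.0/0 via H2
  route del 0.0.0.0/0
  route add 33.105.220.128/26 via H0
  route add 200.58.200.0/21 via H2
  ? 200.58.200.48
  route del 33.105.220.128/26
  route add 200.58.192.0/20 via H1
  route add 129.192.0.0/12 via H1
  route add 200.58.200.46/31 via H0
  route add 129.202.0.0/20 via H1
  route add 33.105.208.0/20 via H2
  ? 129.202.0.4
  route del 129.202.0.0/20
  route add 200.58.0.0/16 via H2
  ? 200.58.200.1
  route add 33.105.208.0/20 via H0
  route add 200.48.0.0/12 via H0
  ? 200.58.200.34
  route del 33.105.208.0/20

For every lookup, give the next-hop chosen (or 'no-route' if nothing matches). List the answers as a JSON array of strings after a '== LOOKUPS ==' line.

Process each operation:
  + 200.0.0.0/8 (H0) depth=8
  del 200.0.0.0/8 (clear depth 8)
  + 0.0.0.0/0 (H2) depth=0
  + 0.0.0.0/0 (H2) depth=0
  del 0.0.0.0/0 (clear depth 0)
  + 33.105.220.128/26 (H0) depth=26
  + 200.58.200.0/21 (H2) depth=21
  Q 200.58.200.48: descend 110010000011101011001 ; hops seen [H2] ; pick H2
  del 33.105.220.128/26 (clear depth 26)
  + 200.58.192.0/20 (H1) depth=20
  + 129.192.0.0/12 (H1) depth=12
  + 200.58.200.46/31 (H0) depth=31
  + 129.202.0.0/20 (H1) depth=20
  + 33.105.208.0/20 (H2) depth=20
  Q 129.202.0.4: descend 10000001110010100000 ; hops seen [H1,H1] ; pick H1
  del 129.202.0.0/20 (clear depth 20)
  + 200.58.0.0/16 (H2) depth=16
  Q 200.58.200.1: descend 11001000001110101100100000 ; hops seen [H2,H1,H2] ; pick H2
  + 33.105.208.0/20 (H0) depth=20
  + 200.48.0.0/12 (H0) depth=12
  Q 200.58.200.34: descend 1100100000111010110010000010 ; hops seen [H0,H2,H1,H2] ; pick H2
  del 33.105.208.0/20 (clear depth 20)

== LOOKUPS ==
["H2","H1","H2","H2"]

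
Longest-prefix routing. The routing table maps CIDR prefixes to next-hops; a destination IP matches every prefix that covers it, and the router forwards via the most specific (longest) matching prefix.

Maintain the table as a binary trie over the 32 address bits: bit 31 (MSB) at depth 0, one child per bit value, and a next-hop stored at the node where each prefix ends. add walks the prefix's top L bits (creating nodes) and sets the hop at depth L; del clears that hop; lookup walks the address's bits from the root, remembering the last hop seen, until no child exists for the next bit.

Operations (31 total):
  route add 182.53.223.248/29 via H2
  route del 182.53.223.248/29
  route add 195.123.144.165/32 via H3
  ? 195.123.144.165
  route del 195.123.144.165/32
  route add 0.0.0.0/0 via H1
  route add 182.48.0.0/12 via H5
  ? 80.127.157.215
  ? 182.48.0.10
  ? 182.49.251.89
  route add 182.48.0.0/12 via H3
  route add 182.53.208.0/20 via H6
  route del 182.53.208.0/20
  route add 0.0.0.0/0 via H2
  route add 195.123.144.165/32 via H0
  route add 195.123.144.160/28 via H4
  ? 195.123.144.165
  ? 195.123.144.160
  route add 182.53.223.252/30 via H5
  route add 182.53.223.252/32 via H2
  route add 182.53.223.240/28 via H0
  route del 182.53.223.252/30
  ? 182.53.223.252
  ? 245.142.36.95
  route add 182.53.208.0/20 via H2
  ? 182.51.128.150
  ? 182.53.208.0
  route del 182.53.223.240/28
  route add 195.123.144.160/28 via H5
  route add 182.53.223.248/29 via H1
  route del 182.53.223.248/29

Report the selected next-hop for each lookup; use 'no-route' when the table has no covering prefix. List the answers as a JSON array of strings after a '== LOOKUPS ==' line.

Process each operation:
  add 182.53.223.248/29 -> H2 at depth 29
  - 182.53.223.248/29 clear@29
  add 195.123.144.165/32 -> H3 at depth 32
  ? 195.123.144.165  path d0:-→d1:-→d2:-→d3:-→d4:-→d5:-→d6:-→d7:-→d8:-→d9:-→d10:-→d11:-→d12:-→d13:-→d14:-→d15:-→d16:-→d17:-→d18:-→d19:-→d20:-→d21:-→d22:-→d23:-→d24:-→d25:-→d26:-→d27:-→d28:-→d29:-→d30:-→d31:-→d32:H3  best=H3
  - 195.123.144.165/32 clear@32
  add 0.0.0.0/0 -> H1 at depth 0
  add 182.48.0.0/12 -> H5 at depth 12
  ? 80.127.157.215  path d0:H1  best=H1
  ? 182.48.0.10  path d0:H1→d1:-→d2:-→d3:-→d4:-→d5:-→d6:-→d7:-→d8:-→d9:-→d10:-→d11:-→d12:H5→d13:-  best=H5
  ? 182.49.251.89  path d0:H1→d1:-→d2:-→d3:-→d4:-→d5:-→d6:-→d7:-→d8:-→d9:-→d10:-→d11:-→d12:H5→d13:-  best=H5
  add 182.48.0.0/12 -> H3 at depth 12
  add 182.53.208.0/20 -> H6 at depth 20
  - 182.53.208.0/20 clear@20
  add 0.0.0.0/0 -> H2 at depth 0
  add 195.123.144.165/32 -> H0 at depth 32
  add 195.123.144.160/28 -> H4 at depth 28
  ? 195.123.144.165  path d0:H2→d1:-→d2:-→d3:-→d4:-→d5:-→d6:-→d7:-→d8:-→d9:-→d10:-→d11:-→d12:-→d13:-→d14:-→d15:-→d16:-→d17:-→d18:-→d19:-→d20:-→d21:-→d22:-→d23:-→d24:-→d25:-→d26:-→d27:-→d28:H4→d29:-→d30:-→d31:-→d32:H0  best=H0
  ? 195.123.144.160  path d0:H2→d1:-→d2:-→d3:-→d4:-→d5:-→d6:-→d7:-→d8:-→d9:-→d10:-→d11:-→d12:-→d13:-→d14:-→d15:-→d16:-→d17:-→d18:-→d19:-→d20:-→d21:-→d22:-→d23:-→d24:-→d25:-→d26:-→d27:-→d28:H4→d29:-  best=H4
  add 182.53.223.252/30 -> H5 at depth 30
  add 182.53.223.252/32 -> H2 at depth 32
  add 182.53.223.240/28 -> H0 at depth 28
  - 182.53.223.252/30 clear@30
  ? 182.53.223.252  path d0:H2→d1:-→d2:-→d3:-→d4:-→d5:-→d6:-→d7:-→d8:-→d9:-→d10:-→d11:-→d12:H3→d13:-→d14:-→d15:-→d16:-→d17:-→d18:-→d19:-→d20:-→d21:-→d22:-→d23:-→d24:-→d25:-→d26:-→d27:-→d28:H0→d29:-→d30:-→d31:-→d32:H2  best=H2
  ? 245.142.36.95  path d0:H2→d1:-→d2:-  best=H2
  add 182.53.208.0/20 -> H2 at depth 20
  ? 182.51.128.150  path d0:H2→d1:-→d2:-→d3:-→d4:-→d5:-→d6:-→d7:-→d8:-→d9:-→d10:-→d11:-→d12:H3→d13:-  best=H3
  ? 182.53.208.0  path d0:H2→d1:-→d2:-→d3:-→d4:-→d5:-→d6:-→d7:-→d8:-→d9:-→d10:-→d11:-→d12:H3→d13:-→d14:-→d15:-→d16:-→d17:-→d18:-→d19:-→d20:H2  best=H2
  - 182.53.223.240/28 clear@28
  add 195.123.144.160/28 -> H5 at depth 28
  add 182.53.223.248/29 -> H1 at depth 29
  - 182.53.223.248/29 clear@29

== LOOKUPS ==
["H3","H1","H5","H5","H0","H4","H2","H2","H3","H2"]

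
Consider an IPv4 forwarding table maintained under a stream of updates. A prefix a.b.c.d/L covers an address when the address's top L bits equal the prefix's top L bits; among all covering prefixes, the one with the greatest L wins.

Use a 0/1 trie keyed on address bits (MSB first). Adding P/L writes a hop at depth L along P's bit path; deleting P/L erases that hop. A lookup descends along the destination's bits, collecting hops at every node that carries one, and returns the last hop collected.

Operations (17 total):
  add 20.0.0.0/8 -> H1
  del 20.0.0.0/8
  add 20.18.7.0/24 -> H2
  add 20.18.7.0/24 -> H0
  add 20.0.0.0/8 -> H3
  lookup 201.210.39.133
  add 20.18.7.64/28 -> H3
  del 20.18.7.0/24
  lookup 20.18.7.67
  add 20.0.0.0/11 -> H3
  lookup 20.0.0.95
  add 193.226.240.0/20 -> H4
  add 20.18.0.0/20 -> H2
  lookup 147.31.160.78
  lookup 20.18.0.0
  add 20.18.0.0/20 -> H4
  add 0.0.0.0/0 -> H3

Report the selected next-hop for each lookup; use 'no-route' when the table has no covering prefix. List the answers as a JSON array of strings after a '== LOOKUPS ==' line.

Process each operation:
  + 20.0.0.0/8 (H1) depth=8
  - 20.0.0.0/8 clear@8
  + 20.18.7.0/24 (H2) depth=24
  + 20.18.7.0/24 (H0) depth=24
  + 20.0.0.0/8 (H3) depth=8
  lookup 201.210.39.133: bits ε walk d0:- -> no-route
  + 20.18.7.64/28 (H3) depth=28
  - 20.18.7.0/24 clear@24
  lookup 20.18.7.67: bits 0001010000010010000001110100 walk d0:-→d1:-→d2:-→d3:-→d4:-→d5:-→d6:-→d7:-→d8:H3→d9:-→d10:-→d11:-→d12:-→d13:-→d14:-→d15:-→d16:-→d17:-→d18:-→d19:-→d20:-→d21:-→d22:-→d23:-→d24:-→d25:-→d26:-→d27:-→d28:H3 -> H3
  + 20.0.0.0/11 (H3) depth=11
  lookup 20.0.0.95: bits 00010100000 walk d0:-→d1:-→d2:-→d3:-→d4:-→d5:-→d6:-→d7:-→d8:H3→d9:-→d10:-→d11:H3 -> H3
  + 193.226.240.0/20 (H4) depth=20
  + 20.18.0.0/20 (H2) depth=20
  lookup 147.31.160.78: bits 1 walk d0:-→d1:- -> no-route
  lookup 20.18.0.0: bits 000101000001001000000 walk d0:-→d1:-→d2:-→d3:-→d4:-→d5:-→d6:-→d7:-→d8:H3→d9:-→d10:-→d11:H3→d12:-→d13:-→d14:-→d15:-→d16:-→d17:-→d18:-→d19:-→d20:H2→d21:- -> H2
  + 20.18.0.0/20 (H4) depth=20
  + 0.0.0.0/0 (H3) depth=0

== LOOKUPS ==
["no-route","H3","H3","no-route","H2"]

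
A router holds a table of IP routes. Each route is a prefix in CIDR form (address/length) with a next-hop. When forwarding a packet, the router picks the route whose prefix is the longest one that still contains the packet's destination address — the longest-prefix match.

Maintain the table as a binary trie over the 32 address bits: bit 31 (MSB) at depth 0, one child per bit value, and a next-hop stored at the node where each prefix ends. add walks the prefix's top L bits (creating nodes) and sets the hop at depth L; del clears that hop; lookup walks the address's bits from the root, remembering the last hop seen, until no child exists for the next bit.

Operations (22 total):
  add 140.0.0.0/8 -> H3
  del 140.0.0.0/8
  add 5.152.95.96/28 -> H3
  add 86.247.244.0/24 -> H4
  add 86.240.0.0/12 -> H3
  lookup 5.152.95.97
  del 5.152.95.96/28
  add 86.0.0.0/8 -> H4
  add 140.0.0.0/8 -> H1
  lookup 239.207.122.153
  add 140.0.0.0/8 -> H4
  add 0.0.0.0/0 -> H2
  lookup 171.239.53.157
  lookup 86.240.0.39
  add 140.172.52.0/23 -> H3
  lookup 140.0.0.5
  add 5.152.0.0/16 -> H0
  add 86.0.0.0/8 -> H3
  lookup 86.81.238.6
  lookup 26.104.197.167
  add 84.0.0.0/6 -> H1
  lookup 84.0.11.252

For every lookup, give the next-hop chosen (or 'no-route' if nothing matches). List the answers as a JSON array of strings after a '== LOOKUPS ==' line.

Apply in order:
  + 140.0.0.0/8 (H3) depth=8
  del 140.0.0.0/8 (clear depth 8)
  + 5.152.95.96/28 (H3) depth=28
  + 86.247.244.0/24 (H4) depth=24
  + 86.240.0.0/12 (H3) depth=12
  ? 5.152.95.97  path d0:-→d1:-→d2:-→d3:-→d4:-→d5:-→d6:-→d7:-→d8:-→d9:-→d10:-→d11:-→d12:-→d13:-→d14:-→d15:-→d16:-→d17:-→d18:-→d19:-→d20:-→d21:-→d22:-→d23:-→d24:-→d25:-→d26:-→d27:-→d28:H3  best=H3
  del 5.152.95.96/28 (clear depth 28)
  + 86.0.0.0/8 (H4) depth=8
  + 140.0.0.0/8 (H1) depth=8
  ? 239.207.122.153  path d0:-→d1:-  best=no-route
  + 140.0.0.0/8 (H4) depth=8
  + 0.0.0.0/0 (H2) depth=0
  ? 171.239.53.157  path d0:H2→d1:-→d2:-  best=H2
  ? 86.240.0.39  path d0:H2→d1:-→d2:-→d3:-→d4:-→d5:-→d6:-→d7:-→d8:H4→d9:-→d10:-→d11:-→d12:H3→d13:-  best=H3
  + 140.172.52.0/23 (H3) depth=23
  ? 140.0.0.5  path d0:H2→d1:-→d2:-→d3:-→d4:-→d5:-→d6:-→d7:-→d8:H4  best=H4
  + 5.152.0.0/16 (H0) depth=16
  + 86.0.0.0/8 (H3) depth=8
  ? 86.81.238.6  path d0:H2→d1:-→d2:-→d3:-→d4:-→d5:-→d6:-→d7:-→d8:H3  best=H3
  ? 26.104.197.167  path d0:H2→d1:-→d2:-→d3:-  best=H2
  + 84.0.0.0/6 (H1) depth=6
  ? 84.0.11.252  path d0:H2→d1:-→d2:-→d3:-→d4:-→d5:-→d6:H1  best=H1

== LOOKUPS ==
["H3","no-route","H2","H3","H4","H3","H2","H1"]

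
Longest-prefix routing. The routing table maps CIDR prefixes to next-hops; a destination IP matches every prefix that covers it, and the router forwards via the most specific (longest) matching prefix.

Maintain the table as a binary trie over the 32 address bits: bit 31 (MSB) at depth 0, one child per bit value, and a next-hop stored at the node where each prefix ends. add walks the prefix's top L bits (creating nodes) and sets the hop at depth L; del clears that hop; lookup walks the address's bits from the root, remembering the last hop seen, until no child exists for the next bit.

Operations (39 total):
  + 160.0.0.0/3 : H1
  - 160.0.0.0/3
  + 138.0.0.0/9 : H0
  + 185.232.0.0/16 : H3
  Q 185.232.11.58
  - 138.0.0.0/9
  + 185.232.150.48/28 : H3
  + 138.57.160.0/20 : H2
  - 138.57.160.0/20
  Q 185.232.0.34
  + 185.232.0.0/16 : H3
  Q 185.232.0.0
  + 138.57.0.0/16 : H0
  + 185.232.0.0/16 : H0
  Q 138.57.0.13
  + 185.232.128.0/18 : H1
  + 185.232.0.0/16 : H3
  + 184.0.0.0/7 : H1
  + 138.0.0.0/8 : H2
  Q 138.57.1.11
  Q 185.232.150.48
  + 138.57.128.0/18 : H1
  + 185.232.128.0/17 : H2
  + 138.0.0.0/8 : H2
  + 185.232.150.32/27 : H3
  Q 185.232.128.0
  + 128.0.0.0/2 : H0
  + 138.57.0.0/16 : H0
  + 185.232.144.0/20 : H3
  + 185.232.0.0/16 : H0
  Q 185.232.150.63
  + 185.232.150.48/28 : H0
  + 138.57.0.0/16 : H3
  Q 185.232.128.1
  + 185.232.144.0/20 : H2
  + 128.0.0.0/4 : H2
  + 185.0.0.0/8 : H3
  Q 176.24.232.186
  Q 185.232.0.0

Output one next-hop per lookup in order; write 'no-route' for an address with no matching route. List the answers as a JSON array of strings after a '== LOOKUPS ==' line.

Trace:
  + 160.0.0.0/3 (H1) depth=3
  del 160.0.0.0/3 (clear depth 3)
  + 138.0.0.0/9 (H0) depth=9
  + 185.232.0.0/16 (H3) depth=16
  lookup 185.232.11.58: bits 1011100111101000 walk d0:-→d1:-→d2:-→d3:-→d4:-→d5:-→d6:-→d7:-→d8:-→d9:-→d10:-→d11:-→d12:-→d13:-→d14:-→d15:-→d16:H3 -> H3
  del 138.0.0.0/9 (clear depth 9)
  + 185.232.150.48/28 (H3) depth=28
  + 138.57.160.0/20 (H2) depth=20
  del 138.57.160.0/20 (clear depth 20)
  lookup 185.232.0.34: bits 1011100111101000 walk d0:-→d1:-→d2:-→d3:-→d4:-→d5:-→d6:-→d7:-→d8:-→d9:-→d10:-→d11:-→d12:-→d13:-→d14:-→d15:-→d16:H3 -> H3
  + 185.232.0.0/16 (H3) depth=16
  lookup 185.232.0.0: bits 1011100111101000 walk d0:-→d1:-→d2:-→d3:-→d4:-→d5:-→d6:-→d7:-→d8:-→d9:-→d10:-→d11:-→d12:-→d13:-→d14:-→d15:-→d16:H3 -> H3
  + 138.57.0.0/16 (H0) depth=16
  + 185.232.0.0/16 (H0) depth=16
  lookup 138.57.0.13: bits 1000101000111001 walk d0:-→d1:-→d2:-→d3:-→d4:-→d5:-→d6:-→d7:-→d8:-→d9:-→d10:-→d11:-→d12:-→d13:-→d14:-→d15:-→d16:H0 -> H0
  + 185.232.128.0/18 (H1) depth=18
  + 185.232.0.0/16 (H3) depth=16
  + 184.0.0.0/7 (H1) depth=7
  + 138.0.0.0/8 (H2) depth=8
  lookup 138.57.1.11: bits 1000101000111001 walk d0:-→d1:-→d2:-→d3:-→d4:-→d5:-→d6:-→d7:-→d8:H2→d9:-→d10:-→d11:-→d12:-→d13:-→d14:-→d15:-→d16:H0 -> H0
  lookup 185.232.150.48: bits 1011100111101000100101100011 walk d0:-→d1:-→d2:-→d3:-→d4:-→d5:-→d6:-→d7:H1→d8:-→d9:-→d10:-→d11:-→d12:-→d13:-→d14:-→d15:-→d16:H3→d17:-→d18:H1→d19:-→d20:-→d21:-→d22:-→d23:-→d24:-→d25:-→d26:-→d27:-→d28:H3 -> H3
  + 138.57.128.0/18 (H1) depth=18
  + 185.232.128.0/17 (H2) depth=17
  + 138.0.0.0/8 (H2) depth=8
  + 185.232.150.32/27 (H3) depth=27
  lookup 185.232.128.0: bits 1011100111101000100 walk d0:-→d1:-→d2:-→d3:-→d4:-→d5:-→d6:-→d7:H1→d8:-→d9:-→d10:-→d11:-→d12:-→d13:-→d14:-→d15:-→d16:H3→d17:H2→d18:H1→d19:- -> H1
  + 128.0.0.0/2 (H0) depth=2
  + 138.57.0.0/16 (H0) depth=16
  + 185.232.144.0/20 (H3) depth=20
  + 185.232.0.0/16 (H0) depth=16
  lookup 185.232.150.63: bits 1011100111101000100101100011 walk d0:-→d1:-→d2:H0→d3:-→d4:-→d5:-→d6:-→d7:H1→d8:-→d9:-→d10:-→d11:-→d12:-→d13:-→d14:-→d15:-→d16:H0→d17:H2→d18:H1→d19:-→d20:H3→d21:-→d22:-→d23:-→d24:-→d25:-→d26:-→d27:H3→d28:H3 -> H3
  + 185.232.150.48/28 (H0) depth=28
  + 138.57.0.0/16 (H3) depth=16
  lookup 185.232.128.1: bits 1011100111101000100 walk d0:-→d1:-→d2:H0→d3:-→d4:-→d5:-→d6:-→d7:H1→d8:-→d9:-→d10:-→d11:-→d12:-→d13:-→d14:-→d15:-→d16:H0→d17:H2→d18:H1→d19:- -> H1
  + 185.232.144.0/20 (H2) depth=20
  + 128.0.0.0/4 (H2) depth=4
  + 185.0.0.0/8 (H3) depth=8
  lookup 176.24.232.186: bits 1011 walk d0:-→d1:-→d2:H0→d3:-→d4:- -> H0
  lookup 185.232.0.0: bits 1011100111101000 walk d0:-→d1:-→d2:H0→d3:-→d4:-→d5:-→d6:-→d7:H1→d8:H3→d9:-→d10:-→d11:-→d12:-→d13:-→d14:-→d15:-→d16:H0 -> H0

== LOOKUPS ==
["H3","H3","H3","H0","H0","H3","H1","H3","H1","H0","H0"]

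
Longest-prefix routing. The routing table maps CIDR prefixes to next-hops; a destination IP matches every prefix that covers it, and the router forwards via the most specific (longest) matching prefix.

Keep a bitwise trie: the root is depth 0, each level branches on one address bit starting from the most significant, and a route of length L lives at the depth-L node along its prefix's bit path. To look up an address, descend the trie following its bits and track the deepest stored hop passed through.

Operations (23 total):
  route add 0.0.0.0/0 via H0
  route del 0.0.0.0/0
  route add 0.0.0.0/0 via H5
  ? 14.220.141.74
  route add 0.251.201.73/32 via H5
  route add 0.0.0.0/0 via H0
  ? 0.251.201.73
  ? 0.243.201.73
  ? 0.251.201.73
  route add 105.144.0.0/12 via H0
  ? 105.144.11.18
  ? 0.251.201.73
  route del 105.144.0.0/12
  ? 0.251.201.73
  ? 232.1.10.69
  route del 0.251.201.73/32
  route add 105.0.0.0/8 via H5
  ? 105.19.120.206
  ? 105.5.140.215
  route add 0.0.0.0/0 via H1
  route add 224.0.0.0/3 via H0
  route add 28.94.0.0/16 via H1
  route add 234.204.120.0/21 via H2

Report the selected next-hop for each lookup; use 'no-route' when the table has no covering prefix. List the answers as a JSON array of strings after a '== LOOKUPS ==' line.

Apply in order:
  add 0.0.0.0/0 -> H0 at depth 0
  - 0.0.0.0/0 clear@0
  add 0.0.0.0/0 -> H5 at depth 0
  Q 14.220.141.74: descend ε ; hops seen [H5] ; pick H5
  add 0.251.201.73/32 -> H5 at depth 32
  add 0.0.0.0/0 -> H0 at depth 0
  Q 0.251.201.73: descend 00000000111110111100100101001001 ; hops seen [H0,H5] ; pick H5
  Q 0.243.201.73: descend 000000001111 ; hops seen [H0] ; pick H0
  Q 0.251.201.73: descend 00000000111110111100100101001001 ; hops seen [H0,H5] ; pick H5
  add 105.144.0.0/12 -> H0 at depth 12
  Q 105.144.11.18: descend 011010011001 ; hops seen [H0,H0] ; pick H0
  Q 0.251.201.73: descend 00000000111110111100100101001001 ; hops seen [H0,H5] ; pick H5
  - 105.144.0.0/12 clear@12
  Q 0.251.201.73: descend 00000000111110111100100101001001 ; hops seen [H0,H5] ; pick H5
  Q 232.1.10.69: descend ε ; hops seen [H0] ; pick H0
  - 0.251.201.73/32 clear@32
  add 105.0.0.0/8 -> H5 at depth 8
  Q 105.19.120.206: descend 01101001 ; hops seen [H0,H5] ; pick H5
  Q 105.5.140.215: descend 01101001 ; hops seen [H0,H5] ; pick H5
  add 0.0.0.0/0 -> H1 at depth 0
  add 224.0.0.0/3 -> H0 at depth 3
  add 28.94.0.0/16 -> H1 at depth 16
  add 234.204.120.0/21 -> H2 at depth 21

== LOOKUPS ==
["H5","H5","H0","H5","H0","H5","H5","H0","H5","H5"]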